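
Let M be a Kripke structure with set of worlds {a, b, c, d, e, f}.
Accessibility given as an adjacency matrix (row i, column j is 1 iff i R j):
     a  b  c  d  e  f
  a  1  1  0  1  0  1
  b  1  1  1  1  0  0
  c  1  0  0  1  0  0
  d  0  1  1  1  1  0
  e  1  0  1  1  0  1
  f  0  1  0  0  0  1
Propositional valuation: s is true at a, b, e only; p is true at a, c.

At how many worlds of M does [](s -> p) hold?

Recall that []ψ holds at a world iff ψ holds at every accessible world, and <>ψ holds iff ψ holds at some accessible world.
Let φ = [](s -> p). Evaluate φ at each world:
  a (successors {a, b, d, f}): φ is false.
  b (successors {a, b, c, d}): φ is false.
  c (successors {a, d}): φ is true.
  d (successors {b, c, d, e}): φ is false.
  e (successors {a, c, d, f}): φ is true.
  f (successors {b, f}): φ is false.
For instance, at a:
  At a: [](s -> p) requires s -> p at every successor {a, b, d, f}.
    s -> p fails at b, so [](s -> p) is false at a.
Satisfying worlds: {c, e}

2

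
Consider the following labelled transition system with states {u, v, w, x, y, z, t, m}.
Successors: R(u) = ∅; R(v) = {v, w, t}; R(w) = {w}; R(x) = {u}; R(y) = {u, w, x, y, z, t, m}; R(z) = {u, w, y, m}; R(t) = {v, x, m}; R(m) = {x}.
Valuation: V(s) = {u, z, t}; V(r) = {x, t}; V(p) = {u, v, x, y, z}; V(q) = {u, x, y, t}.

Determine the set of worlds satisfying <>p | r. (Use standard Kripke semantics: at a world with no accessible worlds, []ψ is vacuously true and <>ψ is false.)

Recall that <>ψ holds at a world iff ψ holds at some accessible world.
Let φ = <>p | r. Evaluate φ at each world:
  u (successors ∅): φ is false.
  v (successors {v, w, t}): φ is true.
  w (successors {w}): φ is false.
  x (successors {u}): φ is true.
  y (successors {u, w, x, y, z, t, m}): φ is true.
  z (successors {u, w, y, m}): φ is true.
  t (successors {v, x, m}): φ is true.
  m (successors {x}): φ is true.
For instance, at y:
  At y: <>p is true, r is false, so <>p | r is true.
    At y: <>p requires p at some successor in {u, w, x, y, z, t, m}.
      p holds at u, so <>p is true at y.
Satisfying worlds: {v, x, y, z, t, m}

v, x, y, z, t, m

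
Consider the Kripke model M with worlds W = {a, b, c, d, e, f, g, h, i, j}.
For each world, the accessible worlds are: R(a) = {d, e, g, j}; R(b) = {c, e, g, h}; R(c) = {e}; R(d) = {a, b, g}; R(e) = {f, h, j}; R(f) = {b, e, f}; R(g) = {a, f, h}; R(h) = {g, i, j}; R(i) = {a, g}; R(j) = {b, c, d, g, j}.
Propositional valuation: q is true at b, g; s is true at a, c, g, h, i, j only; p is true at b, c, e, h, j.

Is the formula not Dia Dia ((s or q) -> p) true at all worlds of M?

No

Recall that Dia ψ holds at a world iff ψ holds at some accessible world.
Let φ = not Dia Dia ((s or q) -> p). Evaluate φ at each world:
  a (successors {d, e, g, j}): φ is false.
  b (successors {c, e, g, h}): φ is false.
  c (successors {e}): φ is false.
  d (successors {a, b, g}): φ is false.
  e (successors {f, h, j}): φ is false.
  f (successors {b, e, f}): φ is false.
  g (successors {a, f, h}): φ is false.
  h (successors {g, i, j}): φ is false.
  i (successors {a, g}): φ is false.
  j (successors {b, c, d, g, j}): φ is false.
Detail at a (counterexample):
  At a: Dia Dia ((s or q) -> p) is true, so not Dia Dia ((s or q) -> p) is false.
    At a: Dia Dia ((s or q) -> p) requires Dia ((s or q) -> p) at some successor in {d, e, g, j}.
      Dia ((s or q) -> p) holds at d, so Dia Dia ((s or q) -> p) is true at a.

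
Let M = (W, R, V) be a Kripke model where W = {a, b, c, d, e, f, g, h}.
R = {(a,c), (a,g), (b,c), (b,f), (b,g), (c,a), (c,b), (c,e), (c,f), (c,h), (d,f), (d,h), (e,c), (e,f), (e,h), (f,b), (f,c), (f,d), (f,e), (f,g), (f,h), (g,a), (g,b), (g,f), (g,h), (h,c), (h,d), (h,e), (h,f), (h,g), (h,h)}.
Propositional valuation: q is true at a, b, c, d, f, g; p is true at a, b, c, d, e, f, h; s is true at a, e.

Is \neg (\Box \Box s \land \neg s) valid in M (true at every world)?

Let φ = \neg (\Box \Box s \land \neg s). Evaluate φ at each world:
  a (successors {c, g}): φ is true.
  b (successors {c, f, g}): φ is true.
  c (successors {a, b, e, f, h}): φ is true.
  d (successors {f, h}): φ is true.
  e (successors {c, f, h}): φ is true.
  f (successors {b, c, d, e, g, h}): φ is true.
  g (successors {a, b, f, h}): φ is true.
  h (successors {c, d, e, f, g, h}): φ is true.
For instance, at f:
  At f: \Box \Box s \land \neg s is false, so \neg (\Box \Box s \land \neg s) is true.
    At f: \Box \Box s is false, \neg s is true, so \Box \Box s \land \neg s is false.
      At f: \Box \Box s requires \Box s at every successor {b, c, d, e, g, h}.
        \Box s fails at b, so \Box \Box s is false at f.

Yes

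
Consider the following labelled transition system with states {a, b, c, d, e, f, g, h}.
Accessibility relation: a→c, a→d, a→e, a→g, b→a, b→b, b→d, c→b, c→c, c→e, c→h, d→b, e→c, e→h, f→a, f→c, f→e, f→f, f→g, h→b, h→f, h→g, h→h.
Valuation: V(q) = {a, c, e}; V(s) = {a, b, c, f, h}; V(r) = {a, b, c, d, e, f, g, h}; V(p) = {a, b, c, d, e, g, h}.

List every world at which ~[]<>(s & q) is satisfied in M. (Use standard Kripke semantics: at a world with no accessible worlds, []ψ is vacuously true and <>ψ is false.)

a, b, c, e, f, h

Let φ = ~[]<>(s & q). Evaluate φ at each world:
  a (successors {c, d, e, g}): φ is true.
  b (successors {a, b, d}): φ is true.
  c (successors {b, c, e, h}): φ is true.
  d (successors {b}): φ is false.
  e (successors {c, h}): φ is true.
  f (successors {a, c, e, f, g}): φ is true.
  g (successors ∅): φ is false.
  h (successors {b, f, g, h}): φ is true.
For instance, at c:
  At c: []<>(s & q) is false, so ~[]<>(s & q) is true.
    At c: []<>(s & q) requires <>(s & q) at every successor {b, c, e, h}.
      <>(s & q) fails at h, so []<>(s & q) is false at c.
Satisfying worlds: {a, b, c, e, f, h}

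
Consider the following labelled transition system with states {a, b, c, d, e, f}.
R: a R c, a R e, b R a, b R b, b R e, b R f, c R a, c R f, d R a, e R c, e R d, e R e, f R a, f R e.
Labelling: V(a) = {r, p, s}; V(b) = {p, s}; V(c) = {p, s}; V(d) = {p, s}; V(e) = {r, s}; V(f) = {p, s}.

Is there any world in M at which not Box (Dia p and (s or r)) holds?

Let φ = not Box (Dia p and (s or r)). Evaluate φ at each world:
  a (successors {c, e}): φ is false.
  b (successors {a, b, e, f}): φ is false.
  c (successors {a, f}): φ is false.
  d (successors {a}): φ is false.
  e (successors {c, d, e}): φ is false.
  f (successors {a, e}): φ is false.
For instance, at d:
  At d: Box (Dia p and (s or r)) is true, so not Box (Dia p and (s or r)) is false.
    At d: Box (Dia p and (s or r)) requires Dia p and (s or r) at every successor {a}.
      At a: Dia p and (s or r) is true.
    So Box (Dia p and (s or r)) is true at d.

No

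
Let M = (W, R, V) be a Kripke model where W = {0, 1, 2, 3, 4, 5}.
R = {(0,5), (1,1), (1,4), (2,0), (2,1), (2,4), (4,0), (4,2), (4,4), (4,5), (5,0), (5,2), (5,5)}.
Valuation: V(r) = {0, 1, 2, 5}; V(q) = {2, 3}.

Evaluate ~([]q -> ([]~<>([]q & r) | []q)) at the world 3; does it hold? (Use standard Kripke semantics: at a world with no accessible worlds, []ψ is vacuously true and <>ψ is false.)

Recall that []ψ holds at a world iff ψ holds at every accessible world, and <>ψ holds iff ψ holds at some accessible world.
At 3: []q -> ([]~<>([]q & r) | []q) is true, so ~([]q -> ([]~<>([]q & r) | []q)) is false.
  At 3: []q is true, []~<>([]q & r) | []q is true, so []q -> ([]~<>([]q & r) | []q) is true.
    At 3: no accessible worlds, so []q holds vacuously.
    At 3: []~<>([]q & r) is true, []q is true, so []~<>([]q & r) | []q is true.
      At 3: no accessible worlds, so []~<>([]q & r) holds vacuously.
      At 3: no accessible worlds, so []q holds vacuously.

No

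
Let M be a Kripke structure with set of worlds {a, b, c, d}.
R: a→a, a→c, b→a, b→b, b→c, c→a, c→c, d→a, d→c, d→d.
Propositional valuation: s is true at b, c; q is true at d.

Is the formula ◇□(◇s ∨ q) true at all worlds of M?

Let φ = ◇□(◇s ∨ q). Evaluate φ at each world:
  a (successors {a, c}): φ is true.
  b (successors {a, b, c}): φ is true.
  c (successors {a, c}): φ is true.
  d (successors {a, c, d}): φ is true.
For instance, at c:
  At c: ◇□(◇s ∨ q) requires □(◇s ∨ q) at some successor in {a, c}.
    □(◇s ∨ q) holds at a, so ◇□(◇s ∨ q) is true at c.
      At a: □(◇s ∨ q) requires ◇s ∨ q at every successor {a, c}.
        At a: ◇s ∨ q is true.
        At c: ◇s ∨ q is true.
      So □(◇s ∨ q) is true at a.

Yes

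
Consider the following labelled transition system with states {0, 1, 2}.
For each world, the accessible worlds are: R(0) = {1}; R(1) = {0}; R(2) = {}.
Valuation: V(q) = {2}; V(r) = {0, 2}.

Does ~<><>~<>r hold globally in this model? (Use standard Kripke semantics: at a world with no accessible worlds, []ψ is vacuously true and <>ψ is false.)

Let φ = ~<><>~<>r. Evaluate φ at each world:
  0 (successors {1}): φ is false.
  1 (successors {0}): φ is true.
  2 (successors ∅): φ is true.
Detail at 0 (counterexample):
  At 0: <><>~<>r is true, so ~<><>~<>r is false.
    At 0: <><>~<>r requires <>~<>r at some successor in {1}.
      <>~<>r holds at 1, so <><>~<>r is true at 0.

No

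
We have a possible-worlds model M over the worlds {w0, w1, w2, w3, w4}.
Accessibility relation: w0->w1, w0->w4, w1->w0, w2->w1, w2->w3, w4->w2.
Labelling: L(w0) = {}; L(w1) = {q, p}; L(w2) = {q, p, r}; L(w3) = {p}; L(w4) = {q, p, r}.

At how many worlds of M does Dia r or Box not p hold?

4

Let φ = Dia r or Box not p. Evaluate φ at each world:
  w0 (successors {w1, w4}): φ is true.
  w1 (successors {w0}): φ is true.
  w2 (successors {w1, w3}): φ is false.
  w3 (successors ∅): φ is true.
  w4 (successors {w2}): φ is true.
For instance, at w0:
  At w0: Dia r is true, Box not p is false, so Dia r or Box not p is true.
    At w0: Dia r requires r at some successor in {w1, w4}.
      r holds at w4, so Dia r is true at w0.
    At w0: Box not p requires not p at every successor {w1, w4}.
      not p fails at w1, so Box not p is false at w0.
Satisfying worlds: {w0, w1, w3, w4}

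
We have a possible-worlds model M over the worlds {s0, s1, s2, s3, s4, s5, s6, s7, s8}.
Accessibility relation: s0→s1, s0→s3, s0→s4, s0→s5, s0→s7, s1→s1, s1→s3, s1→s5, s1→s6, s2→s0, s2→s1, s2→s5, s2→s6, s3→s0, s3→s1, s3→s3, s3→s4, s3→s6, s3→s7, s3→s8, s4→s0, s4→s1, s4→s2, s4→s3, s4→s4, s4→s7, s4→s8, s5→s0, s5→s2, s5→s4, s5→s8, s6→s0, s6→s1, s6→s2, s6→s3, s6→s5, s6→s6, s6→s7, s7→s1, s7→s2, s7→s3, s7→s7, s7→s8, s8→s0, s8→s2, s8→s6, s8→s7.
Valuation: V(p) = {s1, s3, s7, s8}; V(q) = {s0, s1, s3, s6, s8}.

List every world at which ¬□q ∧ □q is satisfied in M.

Let φ = ¬□q ∧ □q. Evaluate φ at each world:
  s0 (successors {s1, s3, s4, s5, s7}): φ is false.
  s1 (successors {s1, s3, s5, s6}): φ is false.
  s2 (successors {s0, s1, s5, s6}): φ is false.
  s3 (successors {s0, s1, s3, s4, s6, s7, s8}): φ is false.
  s4 (successors {s0, s1, s2, s3, s4, s7, s8}): φ is false.
  s5 (successors {s0, s2, s4, s8}): φ is false.
  s6 (successors {s0, s1, s2, s3, s5, s6, s7}): φ is false.
  s7 (successors {s1, s2, s3, s7, s8}): φ is false.
  s8 (successors {s0, s2, s6, s7}): φ is false.
For instance, at s2:
  At s2: ¬□q is true, □q is false, so ¬□q ∧ □q is false.
    At s2: □q is false, so ¬□q is true.
      At s2: □q requires q at every successor {s0, s1, s5, s6}.
        q fails at s5, so □q is false at s2.
    At s2: □q requires q at every successor {s0, s1, s5, s6}.
      q fails at s5, so □q is false at s2.
Satisfying worlds: none.

none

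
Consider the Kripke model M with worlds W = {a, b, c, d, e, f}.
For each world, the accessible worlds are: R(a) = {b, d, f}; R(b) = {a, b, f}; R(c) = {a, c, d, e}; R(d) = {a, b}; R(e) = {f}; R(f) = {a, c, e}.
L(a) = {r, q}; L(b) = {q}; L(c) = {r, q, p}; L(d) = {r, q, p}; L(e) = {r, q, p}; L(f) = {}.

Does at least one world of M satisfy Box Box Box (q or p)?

No

Recall that Box ψ holds at a world iff ψ holds at every accessible world, and Dia ψ holds iff ψ holds at some accessible world.
Let φ = Box Box Box (q or p). Evaluate φ at each world:
  a (successors {b, d, f}): φ is false.
  b (successors {a, b, f}): φ is false.
  c (successors {a, c, d, e}): φ is false.
  d (successors {a, b}): φ is false.
  e (successors {f}): φ is false.
  f (successors {a, c, e}): φ is false.
For instance, at f:
  At f: Box Box Box (q or p) requires Box Box (q or p) at every successor {a, c, e}.
    Box Box (q or p) fails at a, so Box Box Box (q or p) is false at f.
      At a: Box Box (q or p) requires Box (q or p) at every successor {b, d, f}.
        Box (q or p) fails at b, so Box Box (q or p) is false at a.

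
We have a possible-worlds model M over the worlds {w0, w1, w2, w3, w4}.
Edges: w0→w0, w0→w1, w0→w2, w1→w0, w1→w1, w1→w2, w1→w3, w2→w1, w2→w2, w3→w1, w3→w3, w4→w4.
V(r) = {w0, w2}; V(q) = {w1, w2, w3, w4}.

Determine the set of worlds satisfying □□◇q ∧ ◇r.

Recall that □ψ holds at a world iff ψ holds at every accessible world, and ◇ψ holds iff ψ holds at some accessible world.
Let φ = □□◇q ∧ ◇r. Evaluate φ at each world:
  w0 (successors {w0, w1, w2}): φ is true.
  w1 (successors {w0, w1, w2, w3}): φ is true.
  w2 (successors {w1, w2}): φ is true.
  w3 (successors {w1, w3}): φ is false.
  w4 (successors {w4}): φ is false.
For instance, at w3:
  At w3: □□◇q is true, ◇r is false, so □□◇q ∧ ◇r is false.
    At w3: □□◇q requires □◇q at every successor {w1, w3}.
      At w1: □◇q is true.
      At w3: □◇q is true.
    So □□◇q is true at w3.
    At w3: ◇r requires r at some successor in {w1, w3}.
      At w1: r is false.
      At w3: r is false.
    So ◇r is false at w3.
Satisfying worlds: {w0, w1, w2}

w0, w1, w2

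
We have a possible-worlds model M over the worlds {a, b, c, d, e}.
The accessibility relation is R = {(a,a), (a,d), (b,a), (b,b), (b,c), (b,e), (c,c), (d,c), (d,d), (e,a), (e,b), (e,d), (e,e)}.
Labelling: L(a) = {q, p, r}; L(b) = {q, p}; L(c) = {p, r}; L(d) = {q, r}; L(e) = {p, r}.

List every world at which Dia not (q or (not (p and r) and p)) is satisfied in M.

Let φ = Dia not (q or (not (p and r) and p)). Evaluate φ at each world:
  a (successors {a, d}): φ is false.
  b (successors {a, b, c, e}): φ is true.
  c (successors {c}): φ is true.
  d (successors {c, d}): φ is true.
  e (successors {a, b, d, e}): φ is true.
For instance, at e:
  At e: Dia not (q or (not (p and r) and p)) requires not (q or (not (p and r) and p)) at some successor in {a, b, d, e}.
    not (q or (not (p and r) and p)) holds at e, so Dia not (q or (not (p and r) and p)) is true at e.
Satisfying worlds: {b, c, d, e}

b, c, d, e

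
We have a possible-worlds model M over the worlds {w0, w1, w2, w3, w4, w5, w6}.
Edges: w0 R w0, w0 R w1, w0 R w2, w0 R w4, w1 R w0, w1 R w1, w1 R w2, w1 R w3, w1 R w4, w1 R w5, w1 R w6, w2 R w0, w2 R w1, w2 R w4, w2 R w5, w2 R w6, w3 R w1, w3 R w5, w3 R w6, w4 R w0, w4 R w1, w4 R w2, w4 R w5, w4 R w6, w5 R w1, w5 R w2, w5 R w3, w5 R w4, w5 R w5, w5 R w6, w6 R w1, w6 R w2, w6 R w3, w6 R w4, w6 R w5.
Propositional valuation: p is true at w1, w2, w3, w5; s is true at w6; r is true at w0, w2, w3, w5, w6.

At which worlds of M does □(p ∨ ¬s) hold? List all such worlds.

Let φ = □(p ∨ ¬s). Evaluate φ at each world:
  w0 (successors {w0, w1, w2, w4}): φ is true.
  w1 (successors {w0, w1, w2, w3, w4, w5, w6}): φ is false.
  w2 (successors {w0, w1, w4, w5, w6}): φ is false.
  w3 (successors {w1, w5, w6}): φ is false.
  w4 (successors {w0, w1, w2, w5, w6}): φ is false.
  w5 (successors {w1, w2, w3, w4, w5, w6}): φ is false.
  w6 (successors {w1, w2, w3, w4, w5}): φ is true.
For instance, at w2:
  At w2: □(p ∨ ¬s) requires p ∨ ¬s at every successor {w0, w1, w4, w5, w6}.
    p ∨ ¬s fails at w6, so □(p ∨ ¬s) is false at w2.
Satisfying worlds: {w0, w6}

w0, w6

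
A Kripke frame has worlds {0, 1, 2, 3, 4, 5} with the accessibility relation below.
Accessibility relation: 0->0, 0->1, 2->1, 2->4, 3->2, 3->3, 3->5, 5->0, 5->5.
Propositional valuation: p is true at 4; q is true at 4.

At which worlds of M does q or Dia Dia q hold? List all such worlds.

3, 4

Let φ = q or Dia Dia q. Evaluate φ at each world:
  0 (successors {0, 1}): φ is false.
  1 (successors ∅): φ is false.
  2 (successors {1, 4}): φ is false.
  3 (successors {2, 3, 5}): φ is true.
  4 (successors ∅): φ is true.
  5 (successors {0, 5}): φ is false.
For instance, at 0:
  At 0: q is false, Dia Dia q is false, so q or Dia Dia q is false.
    At 0: Dia Dia q requires Dia q at some successor in {0, 1}.
      At 0: Dia q is false.
      At 1: Dia q is false.
    So Dia Dia q is false at 0.
Satisfying worlds: {3, 4}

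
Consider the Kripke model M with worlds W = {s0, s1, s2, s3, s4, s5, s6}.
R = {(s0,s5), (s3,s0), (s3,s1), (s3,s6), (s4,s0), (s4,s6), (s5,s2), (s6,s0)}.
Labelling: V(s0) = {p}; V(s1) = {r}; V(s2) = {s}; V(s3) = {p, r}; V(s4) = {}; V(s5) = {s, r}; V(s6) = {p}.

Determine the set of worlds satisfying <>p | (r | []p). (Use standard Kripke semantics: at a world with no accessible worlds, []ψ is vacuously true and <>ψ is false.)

Let φ = <>p | (r | []p). Evaluate φ at each world:
  s0 (successors {s5}): φ is false.
  s1 (successors ∅): φ is true.
  s2 (successors ∅): φ is true.
  s3 (successors {s0, s1, s6}): φ is true.
  s4 (successors {s0, s6}): φ is true.
  s5 (successors {s2}): φ is true.
  s6 (successors {s0}): φ is true.
For instance, at s4:
  At s4: <>p is true, r | []p is true, so <>p | (r | []p) is true.
    At s4: <>p requires p at some successor in {s0, s6}.
      p holds at s0, so <>p is true at s4.
    At s4: r is false, []p is true, so r | []p is true.
      At s4: []p requires p at every successor {s0, s6}.
        At s0: p is true.
        At s6: p is true.
      So []p is true at s4.
Satisfying worlds: {s1, s2, s3, s4, s5, s6}

s1, s2, s3, s4, s5, s6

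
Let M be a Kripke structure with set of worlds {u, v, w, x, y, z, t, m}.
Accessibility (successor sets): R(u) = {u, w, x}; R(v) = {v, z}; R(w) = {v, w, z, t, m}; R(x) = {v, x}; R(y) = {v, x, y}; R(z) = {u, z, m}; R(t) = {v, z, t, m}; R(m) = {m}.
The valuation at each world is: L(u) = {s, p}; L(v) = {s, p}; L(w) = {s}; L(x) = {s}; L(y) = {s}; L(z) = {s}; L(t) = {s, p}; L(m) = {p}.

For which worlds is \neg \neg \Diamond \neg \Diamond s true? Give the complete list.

Recall that \Diamond ψ holds at a world iff ψ holds at some accessible world.
Let φ = \neg \neg \Diamond \neg \Diamond s. Evaluate φ at each world:
  u (successors {u, w, x}): φ is false.
  v (successors {v, z}): φ is false.
  w (successors {v, w, z, t, m}): φ is true.
  x (successors {v, x}): φ is false.
  y (successors {v, x, y}): φ is false.
  z (successors {u, z, m}): φ is true.
  t (successors {v, z, t, m}): φ is true.
  m (successors {m}): φ is true.
For instance, at x:
  At x: \neg \Diamond \neg \Diamond s is true, so \neg \neg \Diamond \neg \Diamond s is false.
    At x: \Diamond \neg \Diamond s is false, so \neg \Diamond \neg \Diamond s is true.
      At x: \Diamond \neg \Diamond s requires \neg \Diamond s at some successor in {v, x}.
        At v: \neg \Diamond s is false.
        At x: \neg \Diamond s is false.
      So \Diamond \neg \Diamond s is false at x.
Satisfying worlds: {w, z, t, m}

w, z, t, m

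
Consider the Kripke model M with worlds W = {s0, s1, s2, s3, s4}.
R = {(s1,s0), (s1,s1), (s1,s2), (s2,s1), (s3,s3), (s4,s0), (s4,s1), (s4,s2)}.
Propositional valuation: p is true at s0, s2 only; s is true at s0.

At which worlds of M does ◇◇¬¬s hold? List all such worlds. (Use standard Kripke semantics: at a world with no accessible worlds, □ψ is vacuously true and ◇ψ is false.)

s1, s2, s4

Let φ = ◇◇¬¬s. Evaluate φ at each world:
  s0 (successors ∅): φ is false.
  s1 (successors {s0, s1, s2}): φ is true.
  s2 (successors {s1}): φ is true.
  s3 (successors {s3}): φ is false.
  s4 (successors {s0, s1, s2}): φ is true.
For instance, at s3:
  At s3: ◇◇¬¬s requires ◇¬¬s at some successor in {s3}.
    At s3: ◇¬¬s is false.
  So ◇◇¬¬s is false at s3.
Satisfying worlds: {s1, s2, s4}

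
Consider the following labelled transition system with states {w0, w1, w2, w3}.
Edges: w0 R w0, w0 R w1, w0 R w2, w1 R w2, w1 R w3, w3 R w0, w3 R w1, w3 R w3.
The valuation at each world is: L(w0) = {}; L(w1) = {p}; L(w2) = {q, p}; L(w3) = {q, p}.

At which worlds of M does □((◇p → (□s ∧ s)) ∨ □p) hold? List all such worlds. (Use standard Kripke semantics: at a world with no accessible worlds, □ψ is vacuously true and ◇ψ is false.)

w2

Let φ = □((◇p → (□s ∧ s)) ∨ □p). Evaluate φ at each world:
  w0 (successors {w0, w1, w2}): φ is false.
  w1 (successors {w2, w3}): φ is false.
  w2 (successors ∅): φ is true.
  w3 (successors {w0, w1, w3}): φ is false.
For instance, at w0:
  At w0: □((◇p → (□s ∧ s)) ∨ □p) requires (◇p → (□s ∧ s)) ∨ □p at every successor {w0, w1, w2}.
    (◇p → (□s ∧ s)) ∨ □p fails at w0, so □((◇p → (□s ∧ s)) ∨ □p) is false at w0.
      At w0: ◇p → (□s ∧ s) is false, □p is false, so (◇p → (□s ∧ s)) ∨ □p is false.
Satisfying worlds: {w2}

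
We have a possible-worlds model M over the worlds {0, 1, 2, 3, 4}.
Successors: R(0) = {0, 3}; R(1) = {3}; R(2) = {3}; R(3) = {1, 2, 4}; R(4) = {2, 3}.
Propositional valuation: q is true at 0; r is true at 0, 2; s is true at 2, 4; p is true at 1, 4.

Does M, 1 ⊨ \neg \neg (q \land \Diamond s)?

No

Recall that \Diamond ψ holds at a world iff ψ holds at some accessible world.
At 1: \neg (q \land \Diamond s) is true, so \neg \neg (q \land \Diamond s) is false.
  At 1: q \land \Diamond s is false, so \neg (q \land \Diamond s) is true.
    At 1: q is false, \Diamond s is false, so q \land \Diamond s is false.
      At 1: \Diamond s requires s at some successor in {3}.
        At 3: s is false.
      So \Diamond s is false at 1.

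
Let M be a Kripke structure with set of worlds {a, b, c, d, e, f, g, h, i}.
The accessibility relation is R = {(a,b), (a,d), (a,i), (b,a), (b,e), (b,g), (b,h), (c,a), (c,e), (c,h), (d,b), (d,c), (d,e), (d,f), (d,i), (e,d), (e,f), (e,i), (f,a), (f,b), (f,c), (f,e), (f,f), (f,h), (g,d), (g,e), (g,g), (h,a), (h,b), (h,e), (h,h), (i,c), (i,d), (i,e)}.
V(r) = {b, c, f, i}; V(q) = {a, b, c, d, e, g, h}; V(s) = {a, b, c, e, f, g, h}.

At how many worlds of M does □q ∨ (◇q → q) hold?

8

Let φ = □q ∨ (◇q → q). Evaluate φ at each world:
  a (successors {b, d, i}): φ is true.
  b (successors {a, e, g, h}): φ is true.
  c (successors {a, e, h}): φ is true.
  d (successors {b, c, e, f, i}): φ is true.
  e (successors {d, f, i}): φ is true.
  f (successors {a, b, c, e, f, h}): φ is false.
  g (successors {d, e, g}): φ is true.
  h (successors {a, b, e, h}): φ is true.
  i (successors {c, d, e}): φ is true.
For instance, at g:
  At g: □q is true, ◇q → q is true, so □q ∨ (◇q → q) is true.
    At g: □q requires q at every successor {d, e, g}.
      At d: q is true.
      At e: q is true.
      At g: q is true.
    So □q is true at g.
    At g: ◇q is true, q is true, so ◇q → q is true.
      At g: ◇q requires q at some successor in {d, e, g}.
        q holds at d, so ◇q is true at g.
Satisfying worlds: {a, b, c, d, e, g, h, i}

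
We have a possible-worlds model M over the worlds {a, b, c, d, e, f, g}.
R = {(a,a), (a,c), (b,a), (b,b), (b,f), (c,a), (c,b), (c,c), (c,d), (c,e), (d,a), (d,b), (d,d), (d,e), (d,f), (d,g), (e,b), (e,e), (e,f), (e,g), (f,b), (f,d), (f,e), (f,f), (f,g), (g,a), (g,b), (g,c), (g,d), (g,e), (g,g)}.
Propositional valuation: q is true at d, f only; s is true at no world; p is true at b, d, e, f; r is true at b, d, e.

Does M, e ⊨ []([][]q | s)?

No

At e: []([][]q | s) requires [][]q | s at every successor {b, e, f, g}.
  [][]q | s fails at b, so []([][]q | s) is false at e.
    At b: [][]q is false, s is false, so [][]q | s is false.
      At b: [][]q requires []q at every successor {a, b, f}.
        []q fails at a, so [][]q is false at b.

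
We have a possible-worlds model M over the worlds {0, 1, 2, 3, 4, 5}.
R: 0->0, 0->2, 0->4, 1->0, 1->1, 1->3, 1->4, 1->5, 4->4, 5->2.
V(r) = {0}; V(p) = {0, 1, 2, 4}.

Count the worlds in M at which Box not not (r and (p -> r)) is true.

Recall that Box ψ holds at a world iff ψ holds at every accessible world, and Dia ψ holds iff ψ holds at some accessible world.
Let φ = Box not not (r and (p -> r)). Evaluate φ at each world:
  0 (successors {0, 2, 4}): φ is false.
  1 (successors {0, 1, 3, 4, 5}): φ is false.
  2 (successors ∅): φ is true.
  3 (successors ∅): φ is true.
  4 (successors {4}): φ is false.
  5 (successors {2}): φ is false.
For instance, at 1:
  At 1: Box not not (r and (p -> r)) requires not not (r and (p -> r)) at every successor {0, 1, 3, 4, 5}.
    not not (r and (p -> r)) fails at 1, so Box not not (r and (p -> r)) is false at 1.
Satisfying worlds: {2, 3}

2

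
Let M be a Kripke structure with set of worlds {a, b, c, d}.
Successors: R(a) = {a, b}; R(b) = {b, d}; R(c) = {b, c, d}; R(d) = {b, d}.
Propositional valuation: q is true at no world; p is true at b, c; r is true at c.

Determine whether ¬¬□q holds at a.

No

At a: ¬□q is true, so ¬¬□q is false.
  At a: □q is false, so ¬□q is true.
    At a: □q requires q at every successor {a, b}.
      q fails at a, so □q is false at a.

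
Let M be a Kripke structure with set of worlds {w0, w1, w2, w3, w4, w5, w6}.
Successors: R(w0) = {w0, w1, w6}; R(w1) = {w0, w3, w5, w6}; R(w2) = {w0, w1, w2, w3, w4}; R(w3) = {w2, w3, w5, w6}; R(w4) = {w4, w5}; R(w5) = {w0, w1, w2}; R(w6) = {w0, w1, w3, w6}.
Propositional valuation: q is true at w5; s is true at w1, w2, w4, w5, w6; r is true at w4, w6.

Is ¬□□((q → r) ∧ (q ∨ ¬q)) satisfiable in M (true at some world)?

Yes

Recall that □ψ holds at a world iff ψ holds at every accessible world, and ◇ψ holds iff ψ holds at some accessible world.
Let φ = ¬□□((q → r) ∧ (q ∨ ¬q)). Evaluate φ at each world:
  w0 (successors {w0, w1, w6}): φ is true.
  w1 (successors {w0, w3, w5, w6}): φ is true.
  w2 (successors {w0, w1, w2, w3, w4}): φ is true.
  w3 (successors {w2, w3, w5, w6}): φ is true.
  w4 (successors {w4, w5}): φ is true.
  w5 (successors {w0, w1, w2}): φ is true.
  w6 (successors {w0, w1, w3, w6}): φ is true.
Detail at w0 (witness):
  At w0: □□((q → r) ∧ (q ∨ ¬q)) is false, so ¬□□((q → r) ∧ (q ∨ ¬q)) is true.
    At w0: □□((q → r) ∧ (q ∨ ¬q)) requires □((q → r) ∧ (q ∨ ¬q)) at every successor {w0, w1, w6}.
      □((q → r) ∧ (q ∨ ¬q)) fails at w1, so □□((q → r) ∧ (q ∨ ¬q)) is false at w0.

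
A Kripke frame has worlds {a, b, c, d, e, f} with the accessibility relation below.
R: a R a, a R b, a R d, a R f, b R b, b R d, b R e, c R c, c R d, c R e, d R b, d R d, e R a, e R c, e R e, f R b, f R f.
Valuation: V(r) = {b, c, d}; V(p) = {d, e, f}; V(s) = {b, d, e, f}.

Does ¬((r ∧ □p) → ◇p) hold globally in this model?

No

Let φ = ¬((r ∧ □p) → ◇p). Evaluate φ at each world:
  a (successors {a, b, d, f}): φ is false.
  b (successors {b, d, e}): φ is false.
  c (successors {c, d, e}): φ is false.
  d (successors {b, d}): φ is false.
  e (successors {a, c, e}): φ is false.
  f (successors {b, f}): φ is false.
Detail at a (counterexample):
  At a: (r ∧ □p) → ◇p is true, so ¬((r ∧ □p) → ◇p) is false.
    At a: r ∧ □p is false, ◇p is true, so (r ∧ □p) → ◇p is true.
      At a: r is false, □p is false, so r ∧ □p is false.
      At a: ◇p requires p at some successor in {a, b, d, f}.
        p holds at d, so ◇p is true at a.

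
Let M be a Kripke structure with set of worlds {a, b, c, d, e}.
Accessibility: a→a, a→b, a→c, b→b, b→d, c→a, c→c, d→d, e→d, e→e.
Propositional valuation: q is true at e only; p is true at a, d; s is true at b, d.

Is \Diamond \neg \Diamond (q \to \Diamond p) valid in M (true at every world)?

Let φ = \Diamond \neg \Diamond (q \to \Diamond p). Evaluate φ at each world:
  a (successors {a, b, c}): φ is false.
  b (successors {b, d}): φ is false.
  c (successors {a, c}): φ is false.
  d (successors {d}): φ is false.
  e (successors {d, e}): φ is false.
Detail at a (counterexample):
  At a: \Diamond \neg \Diamond (q \to \Diamond p) requires \neg \Diamond (q \to \Diamond p) at some successor in {a, b, c}.
    At a: \neg \Diamond (q \to \Diamond p) is false.
    At b: \neg \Diamond (q \to \Diamond p) is false.
    At c: \neg \Diamond (q \to \Diamond p) is false.
  So \Diamond \neg \Diamond (q \to \Diamond p) is false at a.

No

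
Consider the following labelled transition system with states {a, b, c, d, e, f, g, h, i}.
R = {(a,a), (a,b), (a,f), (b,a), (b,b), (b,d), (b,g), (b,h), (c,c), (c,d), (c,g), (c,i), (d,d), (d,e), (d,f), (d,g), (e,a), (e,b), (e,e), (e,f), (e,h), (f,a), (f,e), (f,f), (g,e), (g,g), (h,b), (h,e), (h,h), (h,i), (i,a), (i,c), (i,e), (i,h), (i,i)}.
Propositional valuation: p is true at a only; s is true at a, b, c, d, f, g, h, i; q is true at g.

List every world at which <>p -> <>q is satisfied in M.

Recall that <>ψ holds at a world iff ψ holds at some accessible world.
Let φ = <>p -> <>q. Evaluate φ at each world:
  a (successors {a, b, f}): φ is false.
  b (successors {a, b, d, g, h}): φ is true.
  c (successors {c, d, g, i}): φ is true.
  d (successors {d, e, f, g}): φ is true.
  e (successors {a, b, e, f, h}): φ is false.
  f (successors {a, e, f}): φ is false.
  g (successors {e, g}): φ is true.
  h (successors {b, e, h, i}): φ is true.
  i (successors {a, c, e, h, i}): φ is false.
For instance, at i:
  At i: <>p is true, <>q is false, so <>p -> <>q is false.
    At i: <>p requires p at some successor in {a, c, e, h, i}.
      p holds at a, so <>p is true at i.
    At i: <>q requires q at some successor in {a, c, e, h, i}.
      At a: q is false.
      At c: q is false.
      At e: q is false.
      At h: q is false.
      At i: q is false.
    So <>q is false at i.
Satisfying worlds: {b, c, d, g, h}

b, c, d, g, h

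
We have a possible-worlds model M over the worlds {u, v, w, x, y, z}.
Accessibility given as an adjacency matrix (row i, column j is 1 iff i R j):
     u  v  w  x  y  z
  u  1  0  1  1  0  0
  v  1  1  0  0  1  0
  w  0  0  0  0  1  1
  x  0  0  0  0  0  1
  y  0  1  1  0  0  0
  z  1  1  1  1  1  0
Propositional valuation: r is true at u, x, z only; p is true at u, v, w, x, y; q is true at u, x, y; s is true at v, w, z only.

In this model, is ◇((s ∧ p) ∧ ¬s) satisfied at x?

No

At x: ◇((s ∧ p) ∧ ¬s) requires (s ∧ p) ∧ ¬s at some successor in {z}.
  At z: (s ∧ p) ∧ ¬s is false.
So ◇((s ∧ p) ∧ ¬s) is false at x.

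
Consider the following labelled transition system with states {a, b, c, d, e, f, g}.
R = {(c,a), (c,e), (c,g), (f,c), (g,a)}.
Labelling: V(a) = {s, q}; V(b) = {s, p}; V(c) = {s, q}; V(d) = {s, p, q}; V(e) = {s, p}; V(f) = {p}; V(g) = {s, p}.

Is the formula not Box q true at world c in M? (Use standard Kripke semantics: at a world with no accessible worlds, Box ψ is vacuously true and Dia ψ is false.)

Yes

At c: Box q is false, so not Box q is true.
  At c: Box q requires q at every successor {a, e, g}.
    q fails at e, so Box q is false at c.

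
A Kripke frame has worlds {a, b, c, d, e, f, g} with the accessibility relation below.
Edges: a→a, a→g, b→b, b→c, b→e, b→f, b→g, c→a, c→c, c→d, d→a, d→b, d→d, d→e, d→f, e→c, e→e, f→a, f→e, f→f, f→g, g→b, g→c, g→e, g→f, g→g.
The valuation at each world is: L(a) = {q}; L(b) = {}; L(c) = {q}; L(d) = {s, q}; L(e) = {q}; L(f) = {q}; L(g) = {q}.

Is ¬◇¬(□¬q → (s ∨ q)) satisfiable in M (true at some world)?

Yes

Recall that □ψ holds at a world iff ψ holds at every accessible world, and ◇ψ holds iff ψ holds at some accessible world.
Let φ = ¬◇¬(□¬q → (s ∨ q)). Evaluate φ at each world:
  a (successors {a, g}): φ is true.
  b (successors {b, c, e, f, g}): φ is true.
  c (successors {a, c, d}): φ is true.
  d (successors {a, b, d, e, f}): φ is true.
  e (successors {c, e}): φ is true.
  f (successors {a, e, f, g}): φ is true.
  g (successors {b, c, e, f, g}): φ is true.
Detail at a (witness):
  At a: ◇¬(□¬q → (s ∨ q)) is false, so ¬◇¬(□¬q → (s ∨ q)) is true.
    At a: ◇¬(□¬q → (s ∨ q)) requires ¬(□¬q → (s ∨ q)) at some successor in {a, g}.
      At a: ¬(□¬q → (s ∨ q)) is false.
      At g: ¬(□¬q → (s ∨ q)) is false.
    So ◇¬(□¬q → (s ∨ q)) is false at a.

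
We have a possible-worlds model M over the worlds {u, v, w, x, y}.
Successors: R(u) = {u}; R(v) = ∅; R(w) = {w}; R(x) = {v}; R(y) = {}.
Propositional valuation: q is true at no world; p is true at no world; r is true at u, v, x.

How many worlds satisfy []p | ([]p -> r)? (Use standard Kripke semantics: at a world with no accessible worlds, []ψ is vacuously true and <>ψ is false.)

Recall that []ψ holds at a world iff ψ holds at every accessible world, and <>ψ holds iff ψ holds at some accessible world.
Let φ = []p | ([]p -> r). Evaluate φ at each world:
  u (successors {u}): φ is true.
  v (successors ∅): φ is true.
  w (successors {w}): φ is true.
  x (successors {v}): φ is true.
  y (successors ∅): φ is true.
For instance, at u:
  At u: []p is false, []p -> r is true, so []p | ([]p -> r) is true.
    At u: []p requires p at every successor {u}.
      p fails at u, so []p is false at u.
    At u: []p is false, r is true, so []p -> r is true.
      At u: []p requires p at every successor {u}.
        p fails at u, so []p is false at u.
Satisfying worlds: {u, v, w, x, y}

5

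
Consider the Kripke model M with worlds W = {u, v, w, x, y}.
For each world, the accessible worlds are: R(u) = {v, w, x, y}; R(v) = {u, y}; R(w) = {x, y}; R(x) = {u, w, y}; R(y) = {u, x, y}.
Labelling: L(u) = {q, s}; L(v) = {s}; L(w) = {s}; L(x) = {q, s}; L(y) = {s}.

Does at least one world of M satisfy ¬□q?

Let φ = ¬□q. Evaluate φ at each world:
  u (successors {v, w, x, y}): φ is true.
  v (successors {u, y}): φ is true.
  w (successors {x, y}): φ is true.
  x (successors {u, w, y}): φ is true.
  y (successors {u, x, y}): φ is true.
Detail at u (witness):
  At u: □q is false, so ¬□q is true.
    At u: □q requires q at every successor {v, w, x, y}.
      q fails at v, so □q is false at u.

Yes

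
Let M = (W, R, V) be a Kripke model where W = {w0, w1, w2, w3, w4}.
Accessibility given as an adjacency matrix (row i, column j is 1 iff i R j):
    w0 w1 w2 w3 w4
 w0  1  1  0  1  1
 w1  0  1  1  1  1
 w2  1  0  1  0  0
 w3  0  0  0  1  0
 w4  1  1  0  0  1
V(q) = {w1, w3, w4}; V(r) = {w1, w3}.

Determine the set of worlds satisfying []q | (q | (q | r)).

Let φ = []q | (q | (q | r)). Evaluate φ at each world:
  w0 (successors {w0, w1, w3, w4}): φ is false.
  w1 (successors {w1, w2, w3, w4}): φ is true.
  w2 (successors {w0, w2}): φ is false.
  w3 (successors {w3}): φ is true.
  w4 (successors {w0, w1, w4}): φ is true.
For instance, at w2:
  At w2: []q is false, q | (q | r) is false, so []q | (q | (q | r)) is false.
    At w2: []q requires q at every successor {w0, w2}.
      q fails at w0, so []q is false at w2.
Satisfying worlds: {w1, w3, w4}

w1, w3, w4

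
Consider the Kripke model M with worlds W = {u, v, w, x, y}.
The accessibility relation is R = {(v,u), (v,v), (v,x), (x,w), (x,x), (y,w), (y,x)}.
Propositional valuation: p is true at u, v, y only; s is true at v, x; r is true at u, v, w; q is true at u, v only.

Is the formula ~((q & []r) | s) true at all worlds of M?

No

Recall that []ψ holds at a world iff ψ holds at every accessible world, and <>ψ holds iff ψ holds at some accessible world.
Let φ = ~((q & []r) | s). Evaluate φ at each world:
  u (successors ∅): φ is false.
  v (successors {u, v, x}): φ is false.
  w (successors ∅): φ is true.
  x (successors {w, x}): φ is false.
  y (successors {w, x}): φ is true.
Detail at u (counterexample):
  At u: (q & []r) | s is true, so ~((q & []r) | s) is false.
    At u: q & []r is true, s is false, so (q & []r) | s is true.
      At u: q is true, []r is true, so q & []r is true.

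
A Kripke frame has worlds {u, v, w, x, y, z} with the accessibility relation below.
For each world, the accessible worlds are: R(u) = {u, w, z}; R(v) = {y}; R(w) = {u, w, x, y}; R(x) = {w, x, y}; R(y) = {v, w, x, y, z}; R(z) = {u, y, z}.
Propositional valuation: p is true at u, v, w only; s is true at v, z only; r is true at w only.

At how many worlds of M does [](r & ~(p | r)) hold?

Let φ = [](r & ~(p | r)). Evaluate φ at each world:
  u (successors {u, w, z}): φ is false.
  v (successors {y}): φ is false.
  w (successors {u, w, x, y}): φ is false.
  x (successors {w, x, y}): φ is false.
  y (successors {v, w, x, y, z}): φ is false.
  z (successors {u, y, z}): φ is false.
For instance, at w:
  At w: [](r & ~(p | r)) requires r & ~(p | r) at every successor {u, w, x, y}.
    r & ~(p | r) fails at u, so [](r & ~(p | r)) is false at w.
Satisfying worlds: none.

0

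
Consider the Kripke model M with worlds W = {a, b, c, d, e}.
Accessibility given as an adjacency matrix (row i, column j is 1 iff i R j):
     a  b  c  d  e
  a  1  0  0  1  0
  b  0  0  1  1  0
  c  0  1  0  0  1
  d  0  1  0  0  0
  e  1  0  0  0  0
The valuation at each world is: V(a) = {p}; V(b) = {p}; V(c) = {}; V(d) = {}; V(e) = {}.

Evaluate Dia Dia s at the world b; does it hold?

No

At b: Dia Dia s requires Dia s at some successor in {c, d}.
  At c: Dia s is false.
  At d: Dia s is false.
So Dia Dia s is false at b.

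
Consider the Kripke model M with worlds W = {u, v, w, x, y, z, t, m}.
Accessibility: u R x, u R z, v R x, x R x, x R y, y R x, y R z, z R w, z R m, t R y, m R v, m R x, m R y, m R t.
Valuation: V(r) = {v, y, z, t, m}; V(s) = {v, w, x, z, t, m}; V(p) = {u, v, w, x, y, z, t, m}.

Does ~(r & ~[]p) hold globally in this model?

Let φ = ~(r & ~[]p). Evaluate φ at each world:
  u (successors {x, z}): φ is true.
  v (successors {x}): φ is true.
  w (successors ∅): φ is true.
  x (successors {x, y}): φ is true.
  y (successors {x, z}): φ is true.
  z (successors {w, m}): φ is true.
  t (successors {y}): φ is true.
  m (successors {v, x, y, t}): φ is true.
For instance, at x:
  At x: r & ~[]p is false, so ~(r & ~[]p) is true.
    At x: r is false, ~[]p is false, so r & ~[]p is false.
      At x: []p is true, so ~[]p is false.

Yes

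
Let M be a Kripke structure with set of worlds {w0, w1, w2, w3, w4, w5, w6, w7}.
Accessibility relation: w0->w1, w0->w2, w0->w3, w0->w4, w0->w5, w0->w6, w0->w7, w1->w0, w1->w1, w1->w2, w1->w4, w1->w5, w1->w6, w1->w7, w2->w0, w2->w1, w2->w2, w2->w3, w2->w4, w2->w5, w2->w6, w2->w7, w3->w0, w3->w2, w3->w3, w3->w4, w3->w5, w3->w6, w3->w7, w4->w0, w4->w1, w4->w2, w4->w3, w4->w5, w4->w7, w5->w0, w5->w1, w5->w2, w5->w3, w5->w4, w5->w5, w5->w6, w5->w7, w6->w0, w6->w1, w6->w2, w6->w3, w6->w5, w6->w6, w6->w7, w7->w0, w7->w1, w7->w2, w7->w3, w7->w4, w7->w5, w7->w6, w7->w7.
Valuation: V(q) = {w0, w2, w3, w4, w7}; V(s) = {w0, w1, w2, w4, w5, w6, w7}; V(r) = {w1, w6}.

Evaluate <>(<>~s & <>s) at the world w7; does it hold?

Recall that <>ψ holds at a world iff ψ holds at some accessible world.
At w7: <>(<>~s & <>s) requires <>~s & <>s at some successor in {w0, w1, w2, w3, w4, w5, w6, w7}.
  <>~s & <>s holds at w0, so <>(<>~s & <>s) is true at w7.
    At w0: <>~s is true, <>s is true, so <>~s & <>s is true.
      At w0: <>~s requires ~s at some successor in {w1, w2, w3, w4, w5, w6, w7}.
        ~s holds at w3, so <>~s is true at w0.
      At w0: <>s requires s at some successor in {w1, w2, w3, w4, w5, w6, w7}.
        s holds at w1, so <>s is true at w0.

Yes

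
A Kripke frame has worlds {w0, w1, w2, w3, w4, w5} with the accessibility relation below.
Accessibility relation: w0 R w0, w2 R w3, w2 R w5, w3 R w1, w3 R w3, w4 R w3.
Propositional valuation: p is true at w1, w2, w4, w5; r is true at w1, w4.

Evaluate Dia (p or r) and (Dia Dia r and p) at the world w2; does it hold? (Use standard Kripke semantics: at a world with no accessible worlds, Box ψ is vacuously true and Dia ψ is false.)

At w2: Dia (p or r) is true, Dia Dia r and p is true, so Dia (p or r) and (Dia Dia r and p) is true.
  At w2: Dia (p or r) requires p or r at some successor in {w3, w5}.
    p or r holds at w5, so Dia (p or r) is true at w2.
  At w2: Dia Dia r is true, p is true, so Dia Dia r and p is true.
    At w2: Dia Dia r requires Dia r at some successor in {w3, w5}.
      Dia r holds at w3, so Dia Dia r is true at w2.

Yes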